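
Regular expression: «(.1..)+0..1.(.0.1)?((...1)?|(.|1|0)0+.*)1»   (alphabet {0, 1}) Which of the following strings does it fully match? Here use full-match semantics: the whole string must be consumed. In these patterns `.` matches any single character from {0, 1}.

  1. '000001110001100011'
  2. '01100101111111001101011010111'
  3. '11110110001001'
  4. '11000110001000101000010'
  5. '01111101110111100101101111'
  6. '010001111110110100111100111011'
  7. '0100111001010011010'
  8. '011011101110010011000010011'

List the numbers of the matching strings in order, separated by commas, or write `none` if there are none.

5, 6

1 → no match
2 → no match
3 → no match
4 → no match — must end with '1'
5 → match
6 → match
7 → no match — must end with '1'
8 → no match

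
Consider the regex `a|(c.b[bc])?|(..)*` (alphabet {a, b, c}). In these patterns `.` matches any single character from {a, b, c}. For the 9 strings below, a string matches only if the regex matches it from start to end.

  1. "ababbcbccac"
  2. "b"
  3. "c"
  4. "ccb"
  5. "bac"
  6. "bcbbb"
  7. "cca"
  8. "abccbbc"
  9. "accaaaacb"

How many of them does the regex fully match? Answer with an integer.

1. "ababbcbccac" → no match
2. "b" → no match
3. "c" → no match
4. "ccb" → no match
5. "bac" → no match
6. "bcbbb" → no match
7. "cca" → no match
8. "abccbbc" → no match
9. "accaaaacb" → no match
Total matched: 0

0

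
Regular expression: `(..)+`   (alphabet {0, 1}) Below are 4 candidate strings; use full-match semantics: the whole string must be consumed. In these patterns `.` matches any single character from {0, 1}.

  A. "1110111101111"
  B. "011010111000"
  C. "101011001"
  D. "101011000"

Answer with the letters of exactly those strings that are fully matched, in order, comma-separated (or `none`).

A → no match
B → match
C → no match
D → no match

B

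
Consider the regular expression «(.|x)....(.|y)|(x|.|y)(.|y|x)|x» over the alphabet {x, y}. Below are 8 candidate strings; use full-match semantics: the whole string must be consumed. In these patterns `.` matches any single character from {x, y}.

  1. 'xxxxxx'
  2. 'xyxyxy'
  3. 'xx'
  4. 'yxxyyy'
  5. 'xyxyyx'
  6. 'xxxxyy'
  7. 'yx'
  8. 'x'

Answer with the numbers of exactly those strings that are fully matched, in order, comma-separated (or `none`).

1 → match
2 → match
3 → match
4 → match
5 → match
6 → match
7 → match
8 → match

1, 2, 3, 4, 5, 6, 7, 8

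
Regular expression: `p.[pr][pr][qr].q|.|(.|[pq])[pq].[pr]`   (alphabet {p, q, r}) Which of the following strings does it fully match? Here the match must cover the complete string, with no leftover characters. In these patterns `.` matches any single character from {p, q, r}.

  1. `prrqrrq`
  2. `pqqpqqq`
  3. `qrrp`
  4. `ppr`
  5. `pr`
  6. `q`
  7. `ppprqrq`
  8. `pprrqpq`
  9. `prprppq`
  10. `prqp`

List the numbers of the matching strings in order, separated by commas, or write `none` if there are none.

1 → no match
2 → no match
3 → no match
4 → no match
5 → no match
6 → match
7 → match
8 → match
9 → no match
10 → no match

6, 7, 8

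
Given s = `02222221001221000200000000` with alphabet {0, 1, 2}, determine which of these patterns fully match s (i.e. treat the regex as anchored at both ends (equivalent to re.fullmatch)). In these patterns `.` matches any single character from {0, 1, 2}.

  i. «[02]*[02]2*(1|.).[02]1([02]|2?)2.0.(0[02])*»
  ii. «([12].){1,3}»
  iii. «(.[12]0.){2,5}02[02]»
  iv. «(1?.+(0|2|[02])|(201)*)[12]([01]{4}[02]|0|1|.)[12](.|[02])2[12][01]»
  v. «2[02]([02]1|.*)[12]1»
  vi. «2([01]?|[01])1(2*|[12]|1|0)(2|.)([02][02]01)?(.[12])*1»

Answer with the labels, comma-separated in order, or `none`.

i

i → match
ii → no match
iii → no match
iv → no match
v → no match — must start with `2`
vi → no match — must start with `2`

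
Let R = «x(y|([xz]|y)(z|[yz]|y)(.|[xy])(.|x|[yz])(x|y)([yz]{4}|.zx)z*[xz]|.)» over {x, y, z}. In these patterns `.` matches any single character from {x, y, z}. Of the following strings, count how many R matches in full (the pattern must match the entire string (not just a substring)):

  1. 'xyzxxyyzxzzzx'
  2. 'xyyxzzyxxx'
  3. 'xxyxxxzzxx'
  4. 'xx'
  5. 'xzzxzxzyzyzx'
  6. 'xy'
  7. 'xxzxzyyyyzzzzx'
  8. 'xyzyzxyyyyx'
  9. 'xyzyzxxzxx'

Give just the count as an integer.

1 → match
2. 'xyyxzzyxxx' → no match
3. 'xxyxxxzzxx' → match
4. 'xx' → match
5. 'xzzxzxzyzyzx' → match
6. 'xy' → match
7 → match
8. 'xyzyzxyyyyx' → match
9. 'xyzyzxxzxx' → match
Total matched: 8

8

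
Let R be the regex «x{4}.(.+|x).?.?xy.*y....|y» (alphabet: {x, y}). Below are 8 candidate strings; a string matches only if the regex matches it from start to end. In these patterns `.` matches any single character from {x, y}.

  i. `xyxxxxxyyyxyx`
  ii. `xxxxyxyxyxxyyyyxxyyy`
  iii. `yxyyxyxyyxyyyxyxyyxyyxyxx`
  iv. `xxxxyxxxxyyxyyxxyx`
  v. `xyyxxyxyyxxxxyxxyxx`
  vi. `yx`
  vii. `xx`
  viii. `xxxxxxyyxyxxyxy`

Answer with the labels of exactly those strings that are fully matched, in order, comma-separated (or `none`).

iv

i → no match
ii → no match
iii → no match
iv → match
v → no match
vi → no match
vii → no match
viii → no match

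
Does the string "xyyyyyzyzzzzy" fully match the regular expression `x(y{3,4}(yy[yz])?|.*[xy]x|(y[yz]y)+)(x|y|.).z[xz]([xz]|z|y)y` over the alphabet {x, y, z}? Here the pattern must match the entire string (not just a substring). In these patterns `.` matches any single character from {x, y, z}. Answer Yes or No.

Yes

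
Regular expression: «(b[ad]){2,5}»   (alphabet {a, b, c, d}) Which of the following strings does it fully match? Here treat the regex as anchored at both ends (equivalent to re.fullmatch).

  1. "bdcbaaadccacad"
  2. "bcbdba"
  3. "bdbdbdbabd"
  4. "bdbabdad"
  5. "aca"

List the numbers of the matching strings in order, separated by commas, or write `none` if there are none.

3

1 → no match
2. "bcbdba" → no match
3. "bdbdbdbabd" → match
4. "bdbabdad" → no match
5. "aca" → no match — must start with "b"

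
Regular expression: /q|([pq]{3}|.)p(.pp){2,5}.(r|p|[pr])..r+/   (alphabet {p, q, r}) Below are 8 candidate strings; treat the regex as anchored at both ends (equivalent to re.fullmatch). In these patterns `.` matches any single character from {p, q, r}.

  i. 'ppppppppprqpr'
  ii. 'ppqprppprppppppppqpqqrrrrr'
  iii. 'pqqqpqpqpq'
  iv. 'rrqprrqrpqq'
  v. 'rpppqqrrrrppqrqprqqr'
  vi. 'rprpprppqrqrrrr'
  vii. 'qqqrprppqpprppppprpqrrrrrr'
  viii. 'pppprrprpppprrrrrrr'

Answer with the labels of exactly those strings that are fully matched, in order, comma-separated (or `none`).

i, vi

i → match
ii → no match
iii → no match
iv → no match
v → no match
vi → match
vii → no match
viii → no match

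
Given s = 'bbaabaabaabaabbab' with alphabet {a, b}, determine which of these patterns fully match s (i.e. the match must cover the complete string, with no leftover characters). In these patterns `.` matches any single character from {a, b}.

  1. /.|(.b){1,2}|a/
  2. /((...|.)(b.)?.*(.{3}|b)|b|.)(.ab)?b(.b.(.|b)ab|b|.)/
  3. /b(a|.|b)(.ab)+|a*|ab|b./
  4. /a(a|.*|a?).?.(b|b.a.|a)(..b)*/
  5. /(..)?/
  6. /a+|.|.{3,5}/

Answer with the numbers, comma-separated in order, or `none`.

3

1 → no match
2 → no match
3 → match
4 → no match — must start with 'a'
5 → no match
6 → no match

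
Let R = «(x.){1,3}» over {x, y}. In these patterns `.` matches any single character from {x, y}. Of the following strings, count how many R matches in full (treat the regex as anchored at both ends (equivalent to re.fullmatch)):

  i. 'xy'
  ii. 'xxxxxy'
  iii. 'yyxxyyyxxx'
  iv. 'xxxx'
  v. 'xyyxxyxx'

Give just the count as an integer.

i → match
ii → match
iii → no match — must start with 'x'
iv → match
v → no match
Total matched: 3

3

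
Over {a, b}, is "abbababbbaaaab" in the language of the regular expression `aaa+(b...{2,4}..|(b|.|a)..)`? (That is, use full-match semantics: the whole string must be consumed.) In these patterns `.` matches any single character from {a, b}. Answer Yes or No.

Every match must start with "aaa", but "abbababbbaaaab" does not.

No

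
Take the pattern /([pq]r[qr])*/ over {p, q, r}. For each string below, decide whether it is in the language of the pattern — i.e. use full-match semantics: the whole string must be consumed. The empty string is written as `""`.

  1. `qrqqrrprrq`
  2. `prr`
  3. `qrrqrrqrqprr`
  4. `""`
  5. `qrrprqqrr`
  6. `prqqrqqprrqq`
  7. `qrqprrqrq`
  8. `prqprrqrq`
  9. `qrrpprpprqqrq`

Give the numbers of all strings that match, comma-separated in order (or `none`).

1 → no match
2 → match
3 → match
4 → match
5 → match
6 → no match
7 → match
8 → match
9 → no match

2, 3, 4, 5, 7, 8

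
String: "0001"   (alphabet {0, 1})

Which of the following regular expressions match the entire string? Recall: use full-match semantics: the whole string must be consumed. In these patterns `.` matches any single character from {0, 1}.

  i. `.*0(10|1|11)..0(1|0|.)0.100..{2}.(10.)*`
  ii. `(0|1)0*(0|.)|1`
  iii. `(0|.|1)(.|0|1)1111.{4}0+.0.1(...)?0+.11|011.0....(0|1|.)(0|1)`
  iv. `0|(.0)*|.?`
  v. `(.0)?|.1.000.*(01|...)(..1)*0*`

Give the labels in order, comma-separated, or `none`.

i → no match
ii → match
iii → no match
iv → no match
v → no match

ii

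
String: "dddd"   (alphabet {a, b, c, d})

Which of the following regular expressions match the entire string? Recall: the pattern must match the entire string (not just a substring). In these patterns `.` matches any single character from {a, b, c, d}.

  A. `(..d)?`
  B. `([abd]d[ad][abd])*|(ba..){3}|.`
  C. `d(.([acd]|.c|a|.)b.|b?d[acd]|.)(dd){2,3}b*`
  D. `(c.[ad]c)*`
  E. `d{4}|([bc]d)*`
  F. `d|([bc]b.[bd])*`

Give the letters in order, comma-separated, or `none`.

A → no match
B → match
C → no match
D → no match
E → match
F → no match

B, E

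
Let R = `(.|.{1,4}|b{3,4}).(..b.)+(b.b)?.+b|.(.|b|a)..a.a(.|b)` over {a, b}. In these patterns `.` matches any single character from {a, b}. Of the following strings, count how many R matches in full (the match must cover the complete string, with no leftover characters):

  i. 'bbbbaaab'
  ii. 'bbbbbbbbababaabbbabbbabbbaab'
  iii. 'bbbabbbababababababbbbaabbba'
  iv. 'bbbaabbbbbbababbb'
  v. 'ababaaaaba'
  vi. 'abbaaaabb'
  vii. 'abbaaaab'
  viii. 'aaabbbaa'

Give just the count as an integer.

i → match
ii → match
iii → no match
iv → match
v → no match
vi → no match
vii → match
viii → no match
Total matched: 4

4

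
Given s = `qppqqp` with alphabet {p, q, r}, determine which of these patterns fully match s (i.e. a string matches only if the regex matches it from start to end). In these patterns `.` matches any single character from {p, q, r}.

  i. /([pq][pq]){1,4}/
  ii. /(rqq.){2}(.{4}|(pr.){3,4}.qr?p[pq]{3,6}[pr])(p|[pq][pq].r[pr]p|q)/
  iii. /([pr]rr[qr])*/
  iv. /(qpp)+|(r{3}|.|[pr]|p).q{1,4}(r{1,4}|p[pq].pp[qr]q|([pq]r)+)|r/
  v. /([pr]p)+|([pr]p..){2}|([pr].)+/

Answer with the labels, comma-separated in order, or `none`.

i

i → match
ii → no match — must start with `rqq`
iii → no match
iv → no match
v → no match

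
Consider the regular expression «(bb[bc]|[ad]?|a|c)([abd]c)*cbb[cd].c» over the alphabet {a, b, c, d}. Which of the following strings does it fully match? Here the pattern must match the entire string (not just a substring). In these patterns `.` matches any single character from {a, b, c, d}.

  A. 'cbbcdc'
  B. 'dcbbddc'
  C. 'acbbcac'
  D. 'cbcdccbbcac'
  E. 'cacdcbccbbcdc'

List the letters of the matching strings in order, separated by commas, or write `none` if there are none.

A, B, C, D, E

A. 'cbbcdc' → match
B. 'dcbbddc' → match
C. 'acbbcac' → match
D. 'cbcdccbbcac' → match
E → match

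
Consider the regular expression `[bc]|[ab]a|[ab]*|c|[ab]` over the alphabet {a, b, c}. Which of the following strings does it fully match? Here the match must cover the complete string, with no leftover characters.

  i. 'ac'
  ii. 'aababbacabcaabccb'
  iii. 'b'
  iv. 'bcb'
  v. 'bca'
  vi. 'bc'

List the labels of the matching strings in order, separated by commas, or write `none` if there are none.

i → no match
ii → no match
iii → match
iv → no match
v → no match
vi → no match

iii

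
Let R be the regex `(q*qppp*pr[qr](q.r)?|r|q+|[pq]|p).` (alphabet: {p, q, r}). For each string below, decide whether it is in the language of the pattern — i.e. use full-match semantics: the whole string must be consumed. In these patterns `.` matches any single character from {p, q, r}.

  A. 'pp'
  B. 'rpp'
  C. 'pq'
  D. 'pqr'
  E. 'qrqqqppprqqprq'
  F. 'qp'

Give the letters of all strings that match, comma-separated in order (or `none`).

A → match
B → no match
C → match
D → no match
E → no match
F → match

A, C, F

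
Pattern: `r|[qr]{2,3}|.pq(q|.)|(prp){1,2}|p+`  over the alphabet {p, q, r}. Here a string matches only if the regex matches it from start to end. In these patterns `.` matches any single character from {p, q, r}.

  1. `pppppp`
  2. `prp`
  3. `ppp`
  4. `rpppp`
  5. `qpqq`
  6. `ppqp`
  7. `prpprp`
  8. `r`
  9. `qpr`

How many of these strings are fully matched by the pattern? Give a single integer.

1 → match
2 → match
3 → match
4 → no match
5 → match
6 → match
7 → match
8 → match
9 → no match
Total matched: 7

7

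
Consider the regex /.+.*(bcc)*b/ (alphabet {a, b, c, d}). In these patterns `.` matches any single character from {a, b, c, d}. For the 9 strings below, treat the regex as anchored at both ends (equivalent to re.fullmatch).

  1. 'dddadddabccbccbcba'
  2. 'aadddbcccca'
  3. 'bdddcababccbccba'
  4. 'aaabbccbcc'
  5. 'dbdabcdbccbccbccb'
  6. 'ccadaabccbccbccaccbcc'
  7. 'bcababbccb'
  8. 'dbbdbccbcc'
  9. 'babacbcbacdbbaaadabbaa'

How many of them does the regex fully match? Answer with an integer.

2

1 → no match — must end with 'b'
2 → no match — must end with 'b'
3 → no match — must end with 'b'
4 → no match — must end with 'b'
5 → match
6 → no match — must end with 'b'
7 → match
8 → no match — must end with 'b'
9 → no match — must end with 'b'
Total matched: 2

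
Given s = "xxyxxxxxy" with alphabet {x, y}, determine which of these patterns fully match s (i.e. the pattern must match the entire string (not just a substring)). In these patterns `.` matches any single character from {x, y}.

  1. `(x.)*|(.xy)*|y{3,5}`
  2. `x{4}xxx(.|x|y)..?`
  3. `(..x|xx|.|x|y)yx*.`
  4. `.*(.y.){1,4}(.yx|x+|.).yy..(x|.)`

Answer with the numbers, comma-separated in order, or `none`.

1 → no match
2 → no match
3 → match
4 → no match

3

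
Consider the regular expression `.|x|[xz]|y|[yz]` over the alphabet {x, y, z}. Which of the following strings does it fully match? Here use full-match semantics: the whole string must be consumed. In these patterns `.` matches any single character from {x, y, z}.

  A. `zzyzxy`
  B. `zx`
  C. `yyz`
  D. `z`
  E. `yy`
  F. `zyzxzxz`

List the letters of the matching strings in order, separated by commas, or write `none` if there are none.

A → no match
B → no match
C → no match
D → match
E → no match
F → no match

D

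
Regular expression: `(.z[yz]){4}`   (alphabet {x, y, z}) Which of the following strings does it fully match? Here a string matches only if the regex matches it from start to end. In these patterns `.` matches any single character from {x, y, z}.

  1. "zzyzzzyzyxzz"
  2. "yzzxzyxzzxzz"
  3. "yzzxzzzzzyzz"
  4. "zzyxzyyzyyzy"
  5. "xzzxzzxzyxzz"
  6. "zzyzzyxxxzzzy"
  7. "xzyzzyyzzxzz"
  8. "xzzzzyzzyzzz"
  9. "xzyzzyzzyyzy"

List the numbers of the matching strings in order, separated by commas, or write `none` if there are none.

1 → match
2 → match
3 → match
4 → match
5 → match
6 → no match
7 → match
8 → match
9 → match

1, 2, 3, 4, 5, 7, 8, 9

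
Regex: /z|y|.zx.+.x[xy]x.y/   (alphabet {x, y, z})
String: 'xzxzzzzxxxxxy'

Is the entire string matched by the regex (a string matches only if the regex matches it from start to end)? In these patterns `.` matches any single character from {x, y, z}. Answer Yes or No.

Yes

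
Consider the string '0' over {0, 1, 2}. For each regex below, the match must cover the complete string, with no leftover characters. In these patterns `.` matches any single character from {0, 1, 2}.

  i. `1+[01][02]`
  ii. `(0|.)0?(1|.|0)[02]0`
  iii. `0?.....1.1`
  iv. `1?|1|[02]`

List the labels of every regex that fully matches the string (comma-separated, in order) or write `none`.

iv

i → no match — must start with '1'
ii → no match
iii → no match — must end with '1'
iv → match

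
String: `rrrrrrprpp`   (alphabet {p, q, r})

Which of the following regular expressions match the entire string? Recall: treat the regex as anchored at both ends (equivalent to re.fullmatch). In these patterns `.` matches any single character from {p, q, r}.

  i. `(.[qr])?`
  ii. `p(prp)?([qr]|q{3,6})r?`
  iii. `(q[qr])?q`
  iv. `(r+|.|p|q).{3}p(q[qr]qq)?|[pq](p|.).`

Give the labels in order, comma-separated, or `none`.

iv

i → no match
ii → no match — must start with `p`
iii → no match — must end with `q`
iv → match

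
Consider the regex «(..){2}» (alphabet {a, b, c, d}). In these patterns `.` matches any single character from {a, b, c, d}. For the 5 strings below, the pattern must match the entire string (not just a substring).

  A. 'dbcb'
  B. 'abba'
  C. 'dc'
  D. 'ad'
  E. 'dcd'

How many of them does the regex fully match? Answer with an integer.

A. 'dbcb' → match
B. 'abba' → match
C. 'dc' → no match
D. 'ad' → no match
E. 'dcd' → no match
Total matched: 2

2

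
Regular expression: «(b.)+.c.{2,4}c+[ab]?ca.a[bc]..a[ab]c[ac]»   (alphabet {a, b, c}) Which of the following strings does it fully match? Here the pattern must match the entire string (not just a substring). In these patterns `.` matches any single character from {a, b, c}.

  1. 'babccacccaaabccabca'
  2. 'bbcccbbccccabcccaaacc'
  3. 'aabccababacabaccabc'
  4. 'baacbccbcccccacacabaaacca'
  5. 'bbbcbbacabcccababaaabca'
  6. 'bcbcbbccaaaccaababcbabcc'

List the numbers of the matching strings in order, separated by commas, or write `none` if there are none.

1 → match
2 → no match
3 → no match — must start with 'b'
4 → no match
5 → match
6 → no match

1, 5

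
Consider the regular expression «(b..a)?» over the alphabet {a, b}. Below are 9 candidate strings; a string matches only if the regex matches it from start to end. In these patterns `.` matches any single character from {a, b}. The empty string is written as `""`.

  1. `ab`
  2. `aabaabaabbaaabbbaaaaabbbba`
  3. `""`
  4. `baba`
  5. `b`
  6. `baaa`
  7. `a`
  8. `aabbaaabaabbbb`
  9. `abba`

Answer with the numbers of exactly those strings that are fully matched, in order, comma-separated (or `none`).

3, 4, 6

1 → no match
2 → no match
3 → match
4 → match
5 → no match
6 → match
7 → no match
8 → no match
9 → no match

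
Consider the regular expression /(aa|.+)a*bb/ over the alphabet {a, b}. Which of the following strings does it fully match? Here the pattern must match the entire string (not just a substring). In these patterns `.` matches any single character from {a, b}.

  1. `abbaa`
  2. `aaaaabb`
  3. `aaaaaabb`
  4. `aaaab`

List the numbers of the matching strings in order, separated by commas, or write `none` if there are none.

2, 3

1 → no match — must end with `bb`
2 → match
3 → match
4 → no match — must end with `bb`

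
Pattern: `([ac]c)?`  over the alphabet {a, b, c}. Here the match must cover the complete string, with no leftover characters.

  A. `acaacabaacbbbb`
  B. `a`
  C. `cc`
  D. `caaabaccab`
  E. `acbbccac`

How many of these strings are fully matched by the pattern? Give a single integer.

A → no match
B → no match
C → match
D → no match
E → no match
Total matched: 1

1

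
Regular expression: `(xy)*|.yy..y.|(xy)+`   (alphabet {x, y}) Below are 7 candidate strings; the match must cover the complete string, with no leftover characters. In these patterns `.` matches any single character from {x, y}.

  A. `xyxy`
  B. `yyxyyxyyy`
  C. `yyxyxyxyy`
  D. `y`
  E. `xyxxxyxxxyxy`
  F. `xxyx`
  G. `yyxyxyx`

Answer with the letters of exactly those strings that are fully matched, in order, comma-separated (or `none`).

A

A → match
B → no match
C → no match
D → no match
E → no match
F → no match
G → no match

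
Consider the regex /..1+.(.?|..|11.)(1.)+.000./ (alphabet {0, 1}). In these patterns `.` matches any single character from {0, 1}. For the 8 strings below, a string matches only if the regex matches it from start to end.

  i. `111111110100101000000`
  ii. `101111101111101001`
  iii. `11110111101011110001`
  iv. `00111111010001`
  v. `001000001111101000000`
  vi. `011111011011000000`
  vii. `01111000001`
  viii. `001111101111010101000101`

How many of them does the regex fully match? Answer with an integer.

i → no match
ii → no match
iii → no match
iv → match
v → no match
vi → no match
vii. `01111000001` → match
viii → no match
Total matched: 2

2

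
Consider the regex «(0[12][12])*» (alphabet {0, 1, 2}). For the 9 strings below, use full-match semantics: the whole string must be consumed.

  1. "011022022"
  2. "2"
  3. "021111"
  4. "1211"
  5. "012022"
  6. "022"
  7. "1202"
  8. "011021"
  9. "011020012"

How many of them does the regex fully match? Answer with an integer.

4

1 → match
2 → no match
3 → no match
4 → no match
5 → match
6 → match
7 → no match
8 → match
9 → no match
Total matched: 4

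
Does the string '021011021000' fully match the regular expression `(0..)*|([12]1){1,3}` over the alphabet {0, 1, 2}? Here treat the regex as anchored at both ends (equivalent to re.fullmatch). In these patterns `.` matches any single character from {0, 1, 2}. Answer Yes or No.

Yes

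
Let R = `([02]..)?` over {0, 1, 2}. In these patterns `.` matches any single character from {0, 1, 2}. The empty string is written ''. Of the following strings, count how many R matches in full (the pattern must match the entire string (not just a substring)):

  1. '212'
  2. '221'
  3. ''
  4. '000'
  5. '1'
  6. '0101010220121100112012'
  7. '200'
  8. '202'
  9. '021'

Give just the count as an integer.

1 → match
2 → match
3 → match
4 → match
5 → no match
6 → no match
7 → match
8 → match
9 → match
Total matched: 7

7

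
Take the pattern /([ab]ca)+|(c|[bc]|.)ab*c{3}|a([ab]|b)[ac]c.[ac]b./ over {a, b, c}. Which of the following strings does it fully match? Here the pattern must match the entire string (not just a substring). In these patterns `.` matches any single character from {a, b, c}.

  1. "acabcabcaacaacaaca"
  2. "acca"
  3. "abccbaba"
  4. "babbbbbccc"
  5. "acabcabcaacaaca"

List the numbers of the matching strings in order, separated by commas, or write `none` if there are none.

1, 3, 4, 5

1 → match
2 → no match
3 → match
4 → match
5 → match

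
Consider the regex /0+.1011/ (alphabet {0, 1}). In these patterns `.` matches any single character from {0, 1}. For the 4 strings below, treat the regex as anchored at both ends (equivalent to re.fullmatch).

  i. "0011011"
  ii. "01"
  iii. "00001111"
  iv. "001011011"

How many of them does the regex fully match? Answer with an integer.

i → match
ii → no match — must end with "1011"
iii → no match — must end with "1011"
iv → no match
Total matched: 1

1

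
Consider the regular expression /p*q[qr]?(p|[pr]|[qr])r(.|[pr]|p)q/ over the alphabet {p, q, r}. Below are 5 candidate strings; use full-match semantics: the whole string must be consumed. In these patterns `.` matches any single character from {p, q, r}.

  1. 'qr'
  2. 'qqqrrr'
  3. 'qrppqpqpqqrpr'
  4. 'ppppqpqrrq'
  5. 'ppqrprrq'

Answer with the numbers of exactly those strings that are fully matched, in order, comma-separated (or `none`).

1 → no match — must end with 'q'
2 → no match — must end with 'q'
3 → no match — must end with 'q'
4 → no match
5 → match

5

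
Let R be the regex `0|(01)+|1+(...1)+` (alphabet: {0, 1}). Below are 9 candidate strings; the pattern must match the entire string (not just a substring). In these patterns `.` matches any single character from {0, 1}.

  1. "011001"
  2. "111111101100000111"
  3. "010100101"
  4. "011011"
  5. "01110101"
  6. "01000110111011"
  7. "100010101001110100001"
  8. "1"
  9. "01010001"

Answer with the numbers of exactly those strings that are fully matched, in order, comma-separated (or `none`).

none

1 → no match
2 → no match
3 → no match
4 → no match
5 → no match
6 → no match
7 → no match
8 → no match
9 → no match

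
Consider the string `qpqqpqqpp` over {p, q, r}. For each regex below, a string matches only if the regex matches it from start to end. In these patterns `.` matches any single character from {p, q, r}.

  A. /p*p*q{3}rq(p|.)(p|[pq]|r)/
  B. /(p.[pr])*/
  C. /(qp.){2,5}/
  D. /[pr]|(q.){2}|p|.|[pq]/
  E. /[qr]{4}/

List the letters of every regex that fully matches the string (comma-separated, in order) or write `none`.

A → no match
B → no match
C → match
D → no match
E → no match

C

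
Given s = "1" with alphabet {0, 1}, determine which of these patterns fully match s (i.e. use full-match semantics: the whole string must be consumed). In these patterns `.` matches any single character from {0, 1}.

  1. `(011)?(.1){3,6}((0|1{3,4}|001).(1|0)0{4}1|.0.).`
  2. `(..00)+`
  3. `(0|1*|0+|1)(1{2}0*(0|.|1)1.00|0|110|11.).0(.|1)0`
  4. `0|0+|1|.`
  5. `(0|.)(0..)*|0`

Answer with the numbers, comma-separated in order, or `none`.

4, 5

1 → no match
2 → no match — must end with "00"
3 → no match — must end with "0"
4 → match
5 → match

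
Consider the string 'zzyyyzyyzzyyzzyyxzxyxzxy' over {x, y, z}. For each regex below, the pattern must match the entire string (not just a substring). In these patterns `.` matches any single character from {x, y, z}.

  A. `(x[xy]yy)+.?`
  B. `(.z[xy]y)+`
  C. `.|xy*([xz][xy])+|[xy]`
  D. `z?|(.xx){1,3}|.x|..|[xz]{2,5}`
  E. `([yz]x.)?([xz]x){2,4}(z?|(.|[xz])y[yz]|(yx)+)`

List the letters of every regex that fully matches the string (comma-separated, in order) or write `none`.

B

A → no match — must start with 'x'
B → match
C → no match
D → no match
E → no match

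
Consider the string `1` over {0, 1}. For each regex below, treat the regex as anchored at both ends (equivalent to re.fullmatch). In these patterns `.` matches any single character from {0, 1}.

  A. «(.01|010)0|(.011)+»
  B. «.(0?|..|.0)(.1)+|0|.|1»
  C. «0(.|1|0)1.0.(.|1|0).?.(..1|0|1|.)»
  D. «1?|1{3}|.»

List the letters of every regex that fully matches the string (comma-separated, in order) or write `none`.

B, D

A → no match
B → match
C → no match — must start with `0`
D → match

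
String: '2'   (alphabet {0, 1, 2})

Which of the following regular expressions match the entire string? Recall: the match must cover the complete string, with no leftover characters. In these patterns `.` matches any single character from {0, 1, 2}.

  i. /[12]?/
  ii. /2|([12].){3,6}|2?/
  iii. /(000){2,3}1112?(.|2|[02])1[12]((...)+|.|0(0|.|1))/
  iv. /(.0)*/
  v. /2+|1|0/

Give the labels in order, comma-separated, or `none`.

i → match
ii → match
iii → no match — must start with '000'
iv → no match
v → match

i, ii, v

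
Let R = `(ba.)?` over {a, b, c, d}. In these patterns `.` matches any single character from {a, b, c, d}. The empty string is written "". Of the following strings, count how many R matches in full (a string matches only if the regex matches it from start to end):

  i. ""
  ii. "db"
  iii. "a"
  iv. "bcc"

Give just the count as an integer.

1

i → match
ii → no match
iii → no match
iv → no match
Total matched: 1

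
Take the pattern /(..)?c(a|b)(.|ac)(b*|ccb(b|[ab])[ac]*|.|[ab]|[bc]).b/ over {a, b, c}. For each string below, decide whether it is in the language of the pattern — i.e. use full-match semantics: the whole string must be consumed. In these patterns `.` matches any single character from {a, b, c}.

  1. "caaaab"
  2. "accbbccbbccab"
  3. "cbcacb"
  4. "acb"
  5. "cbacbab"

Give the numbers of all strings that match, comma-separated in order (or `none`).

1, 2, 3, 5

1 → match
2 → match
3 → match
4 → no match
5 → match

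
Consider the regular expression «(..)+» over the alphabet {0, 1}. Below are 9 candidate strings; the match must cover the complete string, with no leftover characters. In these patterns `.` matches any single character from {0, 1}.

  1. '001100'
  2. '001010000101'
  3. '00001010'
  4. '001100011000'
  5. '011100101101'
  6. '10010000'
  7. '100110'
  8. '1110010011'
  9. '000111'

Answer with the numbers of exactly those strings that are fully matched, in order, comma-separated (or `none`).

1, 2, 3, 4, 5, 6, 7, 8, 9

1 → match
2 → match
3 → match
4 → match
5 → match
6 → match
7 → match
8 → match
9 → match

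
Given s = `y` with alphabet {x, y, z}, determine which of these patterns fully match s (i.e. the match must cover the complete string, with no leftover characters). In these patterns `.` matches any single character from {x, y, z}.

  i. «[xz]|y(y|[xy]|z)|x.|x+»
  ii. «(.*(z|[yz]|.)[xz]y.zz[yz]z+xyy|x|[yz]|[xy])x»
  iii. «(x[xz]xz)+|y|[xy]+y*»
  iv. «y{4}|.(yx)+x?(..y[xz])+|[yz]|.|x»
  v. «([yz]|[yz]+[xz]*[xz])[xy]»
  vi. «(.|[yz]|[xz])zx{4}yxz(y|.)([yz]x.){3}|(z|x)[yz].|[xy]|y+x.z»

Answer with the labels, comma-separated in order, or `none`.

i → no match
ii → no match — must end with `x`
iii → match
iv → match
v → no match
vi → match

iii, iv, vi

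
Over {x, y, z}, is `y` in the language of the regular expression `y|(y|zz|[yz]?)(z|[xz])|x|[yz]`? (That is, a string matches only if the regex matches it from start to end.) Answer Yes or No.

Yes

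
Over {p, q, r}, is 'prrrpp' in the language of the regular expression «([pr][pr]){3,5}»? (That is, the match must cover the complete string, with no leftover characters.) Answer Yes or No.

Yes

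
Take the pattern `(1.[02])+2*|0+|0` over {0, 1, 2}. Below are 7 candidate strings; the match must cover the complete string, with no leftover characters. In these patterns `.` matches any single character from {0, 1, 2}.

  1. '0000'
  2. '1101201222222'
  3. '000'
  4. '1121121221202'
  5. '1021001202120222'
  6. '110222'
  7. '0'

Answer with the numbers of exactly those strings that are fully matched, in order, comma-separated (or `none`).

1, 2, 3, 4, 6, 7

1 → match
2 → match
3 → match
4 → match
5 → no match
6 → match
7 → match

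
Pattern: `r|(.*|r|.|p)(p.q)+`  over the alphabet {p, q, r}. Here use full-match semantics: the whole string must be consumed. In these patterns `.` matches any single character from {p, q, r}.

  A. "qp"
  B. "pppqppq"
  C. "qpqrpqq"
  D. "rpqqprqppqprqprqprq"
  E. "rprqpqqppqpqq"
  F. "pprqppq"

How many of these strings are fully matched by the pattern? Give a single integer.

5

A → no match
B → match
C → match
D → match
E → match
F → match
Total matched: 5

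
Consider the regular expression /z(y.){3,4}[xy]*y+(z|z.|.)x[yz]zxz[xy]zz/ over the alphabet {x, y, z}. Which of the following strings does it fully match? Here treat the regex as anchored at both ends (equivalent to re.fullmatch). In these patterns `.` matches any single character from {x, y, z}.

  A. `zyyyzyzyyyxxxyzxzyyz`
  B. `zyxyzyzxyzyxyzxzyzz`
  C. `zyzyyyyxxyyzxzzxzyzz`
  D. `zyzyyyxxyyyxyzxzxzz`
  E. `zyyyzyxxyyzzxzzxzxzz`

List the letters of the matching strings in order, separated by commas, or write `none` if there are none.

B, C, D, E

A → no match — must end with `zz`
B → match
C → match
D → match
E → match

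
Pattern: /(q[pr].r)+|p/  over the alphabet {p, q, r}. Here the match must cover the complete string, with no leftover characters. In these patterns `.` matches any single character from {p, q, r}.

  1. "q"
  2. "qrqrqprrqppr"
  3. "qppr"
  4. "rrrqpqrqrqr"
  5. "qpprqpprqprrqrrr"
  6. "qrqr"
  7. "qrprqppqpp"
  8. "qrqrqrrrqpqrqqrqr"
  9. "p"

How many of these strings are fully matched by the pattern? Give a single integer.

5

1 → no match
2 → match
3 → match
4 → no match
5 → match
6 → match
7 → no match
8 → no match
9 → match
Total matched: 5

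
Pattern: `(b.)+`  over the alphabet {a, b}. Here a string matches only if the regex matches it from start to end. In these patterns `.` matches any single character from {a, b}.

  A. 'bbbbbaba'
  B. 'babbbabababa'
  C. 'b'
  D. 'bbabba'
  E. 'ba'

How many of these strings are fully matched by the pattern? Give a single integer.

3

A. 'bbbbbaba' → match
B. 'babbbabababa' → match
C. 'b' → no match
D. 'bbabba' → no match
E. 'ba' → match
Total matched: 3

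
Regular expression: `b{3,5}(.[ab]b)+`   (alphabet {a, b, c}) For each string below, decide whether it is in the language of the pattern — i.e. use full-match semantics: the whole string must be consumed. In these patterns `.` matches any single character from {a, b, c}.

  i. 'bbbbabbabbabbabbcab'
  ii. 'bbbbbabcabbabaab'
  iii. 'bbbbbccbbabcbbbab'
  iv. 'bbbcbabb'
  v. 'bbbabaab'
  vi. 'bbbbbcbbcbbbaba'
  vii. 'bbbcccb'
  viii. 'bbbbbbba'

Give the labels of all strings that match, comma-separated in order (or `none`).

i, ii

i → match
ii → match
iii → no match
iv → no match
v → no match
vi → no match — must end with 'b'
vii → no match
viii → no match — must end with 'b'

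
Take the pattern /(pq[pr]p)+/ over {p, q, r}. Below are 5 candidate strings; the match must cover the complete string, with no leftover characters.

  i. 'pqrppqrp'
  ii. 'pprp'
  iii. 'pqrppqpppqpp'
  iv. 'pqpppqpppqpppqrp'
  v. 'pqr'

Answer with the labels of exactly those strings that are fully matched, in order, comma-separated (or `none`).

i. 'pqrppqrp' → match
ii. 'pprp' → no match — must start with 'pq'
iii. 'pqrppqpppqpp' → match
iv → match
v. 'pqr' → no match — must end with 'p'

i, iii, iv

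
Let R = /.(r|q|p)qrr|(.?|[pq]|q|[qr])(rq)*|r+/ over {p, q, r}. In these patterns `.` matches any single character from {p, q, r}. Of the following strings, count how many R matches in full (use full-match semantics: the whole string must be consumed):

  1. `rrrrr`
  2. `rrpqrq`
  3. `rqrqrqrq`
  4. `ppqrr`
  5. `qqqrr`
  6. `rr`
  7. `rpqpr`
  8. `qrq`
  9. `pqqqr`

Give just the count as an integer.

1 → match
2 → no match
3 → match
4 → match
5 → match
6 → match
7 → no match
8 → match
9 → no match
Total matched: 6

6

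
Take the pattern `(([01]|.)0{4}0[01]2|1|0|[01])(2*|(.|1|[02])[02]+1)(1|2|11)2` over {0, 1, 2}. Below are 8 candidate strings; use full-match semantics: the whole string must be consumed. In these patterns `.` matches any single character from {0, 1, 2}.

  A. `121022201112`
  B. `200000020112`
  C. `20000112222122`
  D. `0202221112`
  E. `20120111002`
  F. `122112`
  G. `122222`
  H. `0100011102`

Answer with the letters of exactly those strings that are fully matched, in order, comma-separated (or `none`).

D, F, G

A → no match
B → no match
C → no match
D → match
E → no match
F → match
G → match
H → no match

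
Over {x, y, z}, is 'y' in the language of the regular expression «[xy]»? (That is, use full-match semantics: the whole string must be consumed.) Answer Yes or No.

Yes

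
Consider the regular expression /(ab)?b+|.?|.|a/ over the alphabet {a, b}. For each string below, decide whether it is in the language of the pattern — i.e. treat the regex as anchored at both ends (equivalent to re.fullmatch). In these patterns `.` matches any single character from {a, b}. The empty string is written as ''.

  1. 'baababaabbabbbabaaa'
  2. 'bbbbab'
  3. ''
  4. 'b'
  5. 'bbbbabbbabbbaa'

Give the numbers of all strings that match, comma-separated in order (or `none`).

3, 4

1 → no match
2 → no match
3 → match
4 → match
5 → no match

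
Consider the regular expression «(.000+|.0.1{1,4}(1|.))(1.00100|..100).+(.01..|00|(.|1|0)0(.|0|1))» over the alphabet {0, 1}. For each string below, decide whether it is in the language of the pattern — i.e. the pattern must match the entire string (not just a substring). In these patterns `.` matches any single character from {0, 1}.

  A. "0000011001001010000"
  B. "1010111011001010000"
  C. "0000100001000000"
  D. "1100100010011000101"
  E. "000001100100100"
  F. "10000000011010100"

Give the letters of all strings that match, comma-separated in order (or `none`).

A, E

A → match
B → no match
C → no match
D → no match
E → match
F → no match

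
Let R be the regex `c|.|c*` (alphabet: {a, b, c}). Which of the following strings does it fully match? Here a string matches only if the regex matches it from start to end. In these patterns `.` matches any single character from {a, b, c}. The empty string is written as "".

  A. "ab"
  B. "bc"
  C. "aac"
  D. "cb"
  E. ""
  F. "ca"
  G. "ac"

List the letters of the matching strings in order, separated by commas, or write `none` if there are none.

E

A → no match
B → no match
C → no match
D → no match
E → match
F → no match
G → no match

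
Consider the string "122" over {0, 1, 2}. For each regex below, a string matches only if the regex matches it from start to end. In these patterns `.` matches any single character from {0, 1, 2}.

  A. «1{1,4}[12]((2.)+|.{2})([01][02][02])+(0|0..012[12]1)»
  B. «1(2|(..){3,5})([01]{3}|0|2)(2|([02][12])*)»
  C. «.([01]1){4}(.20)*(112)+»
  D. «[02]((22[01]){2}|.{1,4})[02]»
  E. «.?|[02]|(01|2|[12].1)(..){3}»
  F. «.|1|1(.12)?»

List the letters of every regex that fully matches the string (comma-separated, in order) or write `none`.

A → no match
B → match
C → no match — must end with "112"
D → no match
E → no match
F → no match

B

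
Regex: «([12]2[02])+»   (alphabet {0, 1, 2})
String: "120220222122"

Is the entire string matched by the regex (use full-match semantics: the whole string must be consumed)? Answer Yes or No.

Yes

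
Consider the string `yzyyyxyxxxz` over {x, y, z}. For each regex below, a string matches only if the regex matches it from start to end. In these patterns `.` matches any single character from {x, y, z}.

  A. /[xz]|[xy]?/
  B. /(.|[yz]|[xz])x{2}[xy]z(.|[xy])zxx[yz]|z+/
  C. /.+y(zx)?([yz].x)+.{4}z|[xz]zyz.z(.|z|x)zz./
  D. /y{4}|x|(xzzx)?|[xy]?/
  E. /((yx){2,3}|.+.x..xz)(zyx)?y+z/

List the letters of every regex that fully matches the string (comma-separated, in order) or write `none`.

C

A → no match
B → no match
C → match
D → no match
E → no match — must end with `yz`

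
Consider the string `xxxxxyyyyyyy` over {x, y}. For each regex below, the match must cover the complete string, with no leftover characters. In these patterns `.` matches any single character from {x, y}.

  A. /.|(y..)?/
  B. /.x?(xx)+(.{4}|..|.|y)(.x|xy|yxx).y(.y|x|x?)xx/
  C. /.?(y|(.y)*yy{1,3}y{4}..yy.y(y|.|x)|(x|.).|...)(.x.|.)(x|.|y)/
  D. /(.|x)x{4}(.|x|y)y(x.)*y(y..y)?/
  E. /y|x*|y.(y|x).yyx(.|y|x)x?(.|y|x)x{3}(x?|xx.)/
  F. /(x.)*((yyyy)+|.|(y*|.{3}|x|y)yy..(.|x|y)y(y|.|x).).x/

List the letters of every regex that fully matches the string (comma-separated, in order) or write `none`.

D

A → no match
B → no match — must end with `xx`
C → no match
D → match
E → no match
F → no match — must end with `x`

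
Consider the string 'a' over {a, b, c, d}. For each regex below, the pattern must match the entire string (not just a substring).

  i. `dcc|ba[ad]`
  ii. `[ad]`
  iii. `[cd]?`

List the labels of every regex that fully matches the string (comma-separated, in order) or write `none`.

i → no match
ii → match
iii → no match

ii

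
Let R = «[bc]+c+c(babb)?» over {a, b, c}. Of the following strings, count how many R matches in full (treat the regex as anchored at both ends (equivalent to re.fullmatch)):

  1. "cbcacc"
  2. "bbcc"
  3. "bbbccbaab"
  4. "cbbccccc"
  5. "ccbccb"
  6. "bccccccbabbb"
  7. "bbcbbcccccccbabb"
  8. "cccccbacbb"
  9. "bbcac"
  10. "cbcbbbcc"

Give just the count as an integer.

4

1 → no match
2 → match
3 → no match
4 → match
5 → no match
6 → no match
7 → match
8 → no match
9 → no match
10 → match
Total matched: 4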